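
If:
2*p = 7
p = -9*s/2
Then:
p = 7/2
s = -7/9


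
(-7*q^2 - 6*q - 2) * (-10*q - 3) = 70*q^3 + 81*q^2 + 38*q + 6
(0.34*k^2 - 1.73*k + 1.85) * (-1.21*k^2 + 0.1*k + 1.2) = -0.4114*k^4 + 2.1273*k^3 - 2.0035*k^2 - 1.891*k + 2.22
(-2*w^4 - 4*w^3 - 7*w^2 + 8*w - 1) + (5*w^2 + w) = -2*w^4 - 4*w^3 - 2*w^2 + 9*w - 1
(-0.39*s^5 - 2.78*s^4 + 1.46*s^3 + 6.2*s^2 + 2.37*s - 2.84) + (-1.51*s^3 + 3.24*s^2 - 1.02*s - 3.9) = -0.39*s^5 - 2.78*s^4 - 0.05*s^3 + 9.44*s^2 + 1.35*s - 6.74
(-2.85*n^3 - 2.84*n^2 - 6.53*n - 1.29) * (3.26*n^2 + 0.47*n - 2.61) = -9.291*n^5 - 10.5979*n^4 - 15.1841*n^3 + 0.137899999999999*n^2 + 16.437*n + 3.3669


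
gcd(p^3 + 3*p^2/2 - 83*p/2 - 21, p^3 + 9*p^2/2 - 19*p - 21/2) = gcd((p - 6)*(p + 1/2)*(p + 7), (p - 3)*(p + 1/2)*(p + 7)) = p^2 + 15*p/2 + 7/2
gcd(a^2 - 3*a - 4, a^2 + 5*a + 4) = a + 1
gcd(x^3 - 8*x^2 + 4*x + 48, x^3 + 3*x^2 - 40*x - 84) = x^2 - 4*x - 12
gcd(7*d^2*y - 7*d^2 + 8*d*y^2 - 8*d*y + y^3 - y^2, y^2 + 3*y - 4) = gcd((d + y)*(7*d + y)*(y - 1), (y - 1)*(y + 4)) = y - 1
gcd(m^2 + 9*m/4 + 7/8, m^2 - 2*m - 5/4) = m + 1/2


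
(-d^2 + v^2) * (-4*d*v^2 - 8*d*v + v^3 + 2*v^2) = 4*d^3*v^2 + 8*d^3*v - d^2*v^3 - 2*d^2*v^2 - 4*d*v^4 - 8*d*v^3 + v^5 + 2*v^4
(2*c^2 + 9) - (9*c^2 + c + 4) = -7*c^2 - c + 5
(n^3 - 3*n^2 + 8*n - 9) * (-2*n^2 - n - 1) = -2*n^5 + 5*n^4 - 14*n^3 + 13*n^2 + n + 9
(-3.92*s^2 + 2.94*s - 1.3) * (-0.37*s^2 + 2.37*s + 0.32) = 1.4504*s^4 - 10.3782*s^3 + 6.1944*s^2 - 2.1402*s - 0.416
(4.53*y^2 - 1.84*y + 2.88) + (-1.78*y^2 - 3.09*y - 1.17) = 2.75*y^2 - 4.93*y + 1.71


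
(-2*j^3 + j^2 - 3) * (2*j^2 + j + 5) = -4*j^5 - 9*j^3 - j^2 - 3*j - 15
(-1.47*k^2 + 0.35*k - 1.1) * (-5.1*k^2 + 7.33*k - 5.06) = 7.497*k^4 - 12.5601*k^3 + 15.6137*k^2 - 9.834*k + 5.566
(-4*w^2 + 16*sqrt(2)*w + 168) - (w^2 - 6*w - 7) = -5*w^2 + 6*w + 16*sqrt(2)*w + 175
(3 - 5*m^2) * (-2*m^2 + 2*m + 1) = 10*m^4 - 10*m^3 - 11*m^2 + 6*m + 3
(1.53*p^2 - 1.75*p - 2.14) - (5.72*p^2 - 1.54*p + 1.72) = -4.19*p^2 - 0.21*p - 3.86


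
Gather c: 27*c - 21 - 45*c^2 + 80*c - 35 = -45*c^2 + 107*c - 56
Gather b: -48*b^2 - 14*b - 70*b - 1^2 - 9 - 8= -48*b^2 - 84*b - 18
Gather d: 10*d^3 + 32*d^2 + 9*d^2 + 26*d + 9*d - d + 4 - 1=10*d^3 + 41*d^2 + 34*d + 3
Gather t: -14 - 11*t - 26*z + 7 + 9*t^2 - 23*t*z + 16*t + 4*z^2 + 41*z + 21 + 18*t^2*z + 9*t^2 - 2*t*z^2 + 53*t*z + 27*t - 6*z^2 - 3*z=t^2*(18*z + 18) + t*(-2*z^2 + 30*z + 32) - 2*z^2 + 12*z + 14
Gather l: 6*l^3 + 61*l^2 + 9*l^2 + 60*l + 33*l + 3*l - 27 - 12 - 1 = 6*l^3 + 70*l^2 + 96*l - 40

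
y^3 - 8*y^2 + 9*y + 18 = (y - 6)*(y - 3)*(y + 1)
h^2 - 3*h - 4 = (h - 4)*(h + 1)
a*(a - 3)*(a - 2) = a^3 - 5*a^2 + 6*a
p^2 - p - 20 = (p - 5)*(p + 4)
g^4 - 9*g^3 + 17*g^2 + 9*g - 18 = (g - 6)*(g - 3)*(g - 1)*(g + 1)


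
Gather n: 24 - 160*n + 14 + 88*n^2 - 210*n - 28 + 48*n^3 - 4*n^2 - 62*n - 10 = 48*n^3 + 84*n^2 - 432*n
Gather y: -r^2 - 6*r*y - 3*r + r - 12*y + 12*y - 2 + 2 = -r^2 - 6*r*y - 2*r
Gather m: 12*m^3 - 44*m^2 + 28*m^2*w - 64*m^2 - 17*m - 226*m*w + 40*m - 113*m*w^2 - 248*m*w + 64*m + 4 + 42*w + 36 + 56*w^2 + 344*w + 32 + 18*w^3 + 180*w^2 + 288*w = 12*m^3 + m^2*(28*w - 108) + m*(-113*w^2 - 474*w + 87) + 18*w^3 + 236*w^2 + 674*w + 72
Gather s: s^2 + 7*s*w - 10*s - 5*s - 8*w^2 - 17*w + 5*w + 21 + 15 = s^2 + s*(7*w - 15) - 8*w^2 - 12*w + 36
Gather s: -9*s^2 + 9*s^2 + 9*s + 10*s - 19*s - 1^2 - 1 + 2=0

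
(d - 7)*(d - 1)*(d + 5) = d^3 - 3*d^2 - 33*d + 35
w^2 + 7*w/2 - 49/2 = (w - 7/2)*(w + 7)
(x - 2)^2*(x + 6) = x^3 + 2*x^2 - 20*x + 24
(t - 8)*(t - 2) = t^2 - 10*t + 16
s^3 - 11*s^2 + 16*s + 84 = (s - 7)*(s - 6)*(s + 2)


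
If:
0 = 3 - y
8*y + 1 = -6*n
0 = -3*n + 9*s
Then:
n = -25/6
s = -25/18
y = 3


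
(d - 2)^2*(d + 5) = d^3 + d^2 - 16*d + 20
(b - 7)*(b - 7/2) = b^2 - 21*b/2 + 49/2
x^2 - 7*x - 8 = (x - 8)*(x + 1)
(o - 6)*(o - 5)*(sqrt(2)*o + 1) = sqrt(2)*o^3 - 11*sqrt(2)*o^2 + o^2 - 11*o + 30*sqrt(2)*o + 30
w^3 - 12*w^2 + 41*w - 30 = (w - 6)*(w - 5)*(w - 1)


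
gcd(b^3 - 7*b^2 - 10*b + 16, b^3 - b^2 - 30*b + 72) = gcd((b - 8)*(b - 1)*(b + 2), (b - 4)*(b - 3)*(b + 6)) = 1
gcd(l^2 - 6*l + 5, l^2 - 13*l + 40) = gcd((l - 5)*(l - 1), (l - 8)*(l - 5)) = l - 5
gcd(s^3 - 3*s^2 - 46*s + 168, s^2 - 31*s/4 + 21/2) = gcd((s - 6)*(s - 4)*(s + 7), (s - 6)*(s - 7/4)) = s - 6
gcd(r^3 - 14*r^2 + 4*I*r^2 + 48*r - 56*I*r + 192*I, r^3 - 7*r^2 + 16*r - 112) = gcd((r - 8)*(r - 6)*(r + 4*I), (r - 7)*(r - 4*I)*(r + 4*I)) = r + 4*I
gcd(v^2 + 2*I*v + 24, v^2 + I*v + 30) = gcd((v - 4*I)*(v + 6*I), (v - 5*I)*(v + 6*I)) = v + 6*I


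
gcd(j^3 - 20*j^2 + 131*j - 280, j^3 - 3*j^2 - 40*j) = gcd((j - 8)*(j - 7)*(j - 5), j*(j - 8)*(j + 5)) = j - 8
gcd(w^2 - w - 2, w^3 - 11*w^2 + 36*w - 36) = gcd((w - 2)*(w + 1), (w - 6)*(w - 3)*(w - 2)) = w - 2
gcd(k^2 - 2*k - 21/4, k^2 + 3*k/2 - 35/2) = k - 7/2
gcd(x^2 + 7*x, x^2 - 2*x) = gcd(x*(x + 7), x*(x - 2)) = x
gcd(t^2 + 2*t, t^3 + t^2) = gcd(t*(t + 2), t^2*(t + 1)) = t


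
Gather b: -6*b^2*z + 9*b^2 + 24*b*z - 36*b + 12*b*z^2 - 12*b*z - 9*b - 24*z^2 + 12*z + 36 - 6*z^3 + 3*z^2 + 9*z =b^2*(9 - 6*z) + b*(12*z^2 + 12*z - 45) - 6*z^3 - 21*z^2 + 21*z + 36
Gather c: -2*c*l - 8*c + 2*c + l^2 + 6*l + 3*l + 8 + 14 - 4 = c*(-2*l - 6) + l^2 + 9*l + 18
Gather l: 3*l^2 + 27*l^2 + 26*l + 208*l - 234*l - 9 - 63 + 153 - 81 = 30*l^2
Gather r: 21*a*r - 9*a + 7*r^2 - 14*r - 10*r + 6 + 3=-9*a + 7*r^2 + r*(21*a - 24) + 9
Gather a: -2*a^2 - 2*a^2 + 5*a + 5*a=-4*a^2 + 10*a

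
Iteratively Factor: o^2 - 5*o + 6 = (o - 3)*(o - 2)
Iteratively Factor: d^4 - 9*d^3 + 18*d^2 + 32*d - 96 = (d - 4)*(d^3 - 5*d^2 - 2*d + 24) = (d - 4)*(d - 3)*(d^2 - 2*d - 8) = (d - 4)^2*(d - 3)*(d + 2)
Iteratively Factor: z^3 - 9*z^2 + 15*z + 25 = (z + 1)*(z^2 - 10*z + 25) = (z - 5)*(z + 1)*(z - 5)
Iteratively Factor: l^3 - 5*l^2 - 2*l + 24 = (l - 3)*(l^2 - 2*l - 8) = (l - 4)*(l - 3)*(l + 2)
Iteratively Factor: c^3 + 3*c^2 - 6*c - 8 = (c + 4)*(c^2 - c - 2) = (c + 1)*(c + 4)*(c - 2)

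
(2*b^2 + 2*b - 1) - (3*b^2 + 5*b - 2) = -b^2 - 3*b + 1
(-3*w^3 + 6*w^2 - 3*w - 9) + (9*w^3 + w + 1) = 6*w^3 + 6*w^2 - 2*w - 8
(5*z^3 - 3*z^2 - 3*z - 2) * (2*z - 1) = 10*z^4 - 11*z^3 - 3*z^2 - z + 2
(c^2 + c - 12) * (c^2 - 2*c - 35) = c^4 - c^3 - 49*c^2 - 11*c + 420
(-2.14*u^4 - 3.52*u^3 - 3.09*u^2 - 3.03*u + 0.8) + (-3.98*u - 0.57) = -2.14*u^4 - 3.52*u^3 - 3.09*u^2 - 7.01*u + 0.23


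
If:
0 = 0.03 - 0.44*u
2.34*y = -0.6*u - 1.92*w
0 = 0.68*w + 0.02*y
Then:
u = 0.07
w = 0.00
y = -0.02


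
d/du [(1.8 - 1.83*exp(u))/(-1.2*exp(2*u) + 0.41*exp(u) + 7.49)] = (-2.196*exp(2*u) + 4.32*exp(u) - 14.4447)*exp(u)/(1.44*exp(4*u) - 0.984*exp(3*u) - 17.8079*exp(2*u) + 6.1418*exp(u) + 56.1001)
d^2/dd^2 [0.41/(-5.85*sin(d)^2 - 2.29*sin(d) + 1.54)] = (56.1249*sin(d)^4 + 16.477695*sin(d)^3 - 67.262509*sin(d)^2 - 31.509484*sin(d) - 11.687542)/(5.85*sin(d)^2 + 2.29*sin(d) - 1.54)^3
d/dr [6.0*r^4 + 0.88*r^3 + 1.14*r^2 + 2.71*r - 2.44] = 24.0*r^3 + 2.64*r^2 + 2.28*r + 2.71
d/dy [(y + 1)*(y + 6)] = 2*y + 7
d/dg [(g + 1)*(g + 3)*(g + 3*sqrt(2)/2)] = 3*g^2 + 3*sqrt(2)*g + 8*g + 3 + 6*sqrt(2)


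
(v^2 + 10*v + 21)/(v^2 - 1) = (v^2 + 10*v + 21)/(v^2 - 1)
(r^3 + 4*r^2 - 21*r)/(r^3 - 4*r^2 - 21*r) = (-r^2 - 4*r + 21)/(-r^2 + 4*r + 21)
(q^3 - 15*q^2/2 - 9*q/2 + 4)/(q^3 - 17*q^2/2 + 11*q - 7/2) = (q^2 - 7*q - 8)/(q^2 - 8*q + 7)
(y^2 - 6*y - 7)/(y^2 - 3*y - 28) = (y + 1)/(y + 4)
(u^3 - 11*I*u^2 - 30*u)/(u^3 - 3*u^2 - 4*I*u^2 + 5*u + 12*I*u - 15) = u*(u - 6*I)/(u^2 + u*(-3 + I) - 3*I)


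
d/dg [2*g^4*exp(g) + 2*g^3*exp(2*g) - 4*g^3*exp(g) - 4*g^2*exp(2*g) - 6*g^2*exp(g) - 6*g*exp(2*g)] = 2*(g^4 + 2*g^3*exp(g) + 2*g^3 - g^2*exp(g) - 9*g^2 - 10*g*exp(g) - 6*g - 3*exp(g))*exp(g)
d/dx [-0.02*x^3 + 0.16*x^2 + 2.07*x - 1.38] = -0.06*x^2 + 0.32*x + 2.07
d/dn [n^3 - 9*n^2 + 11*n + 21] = 3*n^2 - 18*n + 11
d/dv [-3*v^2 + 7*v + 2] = 7 - 6*v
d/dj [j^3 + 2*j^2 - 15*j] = 3*j^2 + 4*j - 15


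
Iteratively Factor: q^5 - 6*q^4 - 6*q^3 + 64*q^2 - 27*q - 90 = (q + 3)*(q^4 - 9*q^3 + 21*q^2 + q - 30) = (q - 5)*(q + 3)*(q^3 - 4*q^2 + q + 6) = (q - 5)*(q - 2)*(q + 3)*(q^2 - 2*q - 3) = (q - 5)*(q - 2)*(q + 1)*(q + 3)*(q - 3)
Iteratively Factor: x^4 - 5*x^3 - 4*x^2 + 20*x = (x - 5)*(x^3 - 4*x) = x*(x - 5)*(x^2 - 4) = x*(x - 5)*(x + 2)*(x - 2)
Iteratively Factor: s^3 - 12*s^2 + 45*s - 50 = (s - 2)*(s^2 - 10*s + 25) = (s - 5)*(s - 2)*(s - 5)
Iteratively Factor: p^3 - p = (p + 1)*(p^2 - p) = p*(p + 1)*(p - 1)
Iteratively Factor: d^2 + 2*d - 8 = (d + 4)*(d - 2)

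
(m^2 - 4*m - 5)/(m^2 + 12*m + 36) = (m^2 - 4*m - 5)/(m^2 + 12*m + 36)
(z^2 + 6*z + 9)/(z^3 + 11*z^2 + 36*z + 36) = (z + 3)/(z^2 + 8*z + 12)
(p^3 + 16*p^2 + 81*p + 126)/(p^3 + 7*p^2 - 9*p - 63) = (p + 6)/(p - 3)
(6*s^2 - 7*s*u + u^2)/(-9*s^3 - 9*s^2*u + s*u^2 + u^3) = (-6*s^2 + 7*s*u - u^2)/(9*s^3 + 9*s^2*u - s*u^2 - u^3)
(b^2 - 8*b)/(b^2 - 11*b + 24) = b/(b - 3)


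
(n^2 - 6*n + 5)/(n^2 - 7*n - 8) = (-n^2 + 6*n - 5)/(-n^2 + 7*n + 8)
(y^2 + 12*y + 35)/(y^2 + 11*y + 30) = (y + 7)/(y + 6)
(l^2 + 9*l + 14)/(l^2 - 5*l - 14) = (l + 7)/(l - 7)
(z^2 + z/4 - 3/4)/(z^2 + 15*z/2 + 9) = (4*z^2 + z - 3)/(2*(2*z^2 + 15*z + 18))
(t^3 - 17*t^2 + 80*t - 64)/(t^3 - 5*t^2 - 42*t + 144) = (t^2 - 9*t + 8)/(t^2 + 3*t - 18)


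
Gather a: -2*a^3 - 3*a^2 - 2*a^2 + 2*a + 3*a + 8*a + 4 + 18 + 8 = -2*a^3 - 5*a^2 + 13*a + 30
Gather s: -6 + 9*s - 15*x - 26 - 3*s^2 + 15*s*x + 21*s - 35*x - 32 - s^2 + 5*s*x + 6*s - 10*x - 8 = -4*s^2 + s*(20*x + 36) - 60*x - 72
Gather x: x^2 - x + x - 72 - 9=x^2 - 81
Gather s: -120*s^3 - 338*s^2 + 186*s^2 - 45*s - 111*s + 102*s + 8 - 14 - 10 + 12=-120*s^3 - 152*s^2 - 54*s - 4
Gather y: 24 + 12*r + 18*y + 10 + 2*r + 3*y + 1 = 14*r + 21*y + 35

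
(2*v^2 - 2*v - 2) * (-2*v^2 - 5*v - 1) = -4*v^4 - 6*v^3 + 12*v^2 + 12*v + 2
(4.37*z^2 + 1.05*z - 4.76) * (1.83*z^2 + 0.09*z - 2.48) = 7.9971*z^4 + 2.3148*z^3 - 19.4539*z^2 - 3.0324*z + 11.8048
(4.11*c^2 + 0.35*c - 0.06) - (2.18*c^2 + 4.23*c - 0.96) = 1.93*c^2 - 3.88*c + 0.9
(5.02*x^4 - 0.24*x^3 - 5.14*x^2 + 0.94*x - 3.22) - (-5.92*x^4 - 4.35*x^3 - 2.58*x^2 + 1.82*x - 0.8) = 10.94*x^4 + 4.11*x^3 - 2.56*x^2 - 0.88*x - 2.42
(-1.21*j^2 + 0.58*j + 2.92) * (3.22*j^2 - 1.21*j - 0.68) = -3.8962*j^4 + 3.3317*j^3 + 9.5234*j^2 - 3.9276*j - 1.9856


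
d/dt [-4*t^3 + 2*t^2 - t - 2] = -12*t^2 + 4*t - 1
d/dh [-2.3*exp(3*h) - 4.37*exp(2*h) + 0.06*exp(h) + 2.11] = (-6.9*exp(2*h) - 8.74*exp(h) + 0.06)*exp(h)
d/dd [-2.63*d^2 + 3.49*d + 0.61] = 3.49 - 5.26*d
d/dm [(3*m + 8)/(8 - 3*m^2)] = 3*(3*m^2 + 16*m + 8)/(9*m^4 - 48*m^2 + 64)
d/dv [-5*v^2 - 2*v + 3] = -10*v - 2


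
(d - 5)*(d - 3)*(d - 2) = d^3 - 10*d^2 + 31*d - 30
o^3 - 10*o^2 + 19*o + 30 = (o - 6)*(o - 5)*(o + 1)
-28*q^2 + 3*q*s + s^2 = (-4*q + s)*(7*q + s)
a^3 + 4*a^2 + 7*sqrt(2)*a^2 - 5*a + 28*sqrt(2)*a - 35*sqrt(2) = (a - 1)*(a + 5)*(a + 7*sqrt(2))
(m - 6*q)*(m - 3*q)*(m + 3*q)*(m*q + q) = m^4*q - 6*m^3*q^2 + m^3*q - 9*m^2*q^3 - 6*m^2*q^2 + 54*m*q^4 - 9*m*q^3 + 54*q^4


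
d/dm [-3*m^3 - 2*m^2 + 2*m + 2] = -9*m^2 - 4*m + 2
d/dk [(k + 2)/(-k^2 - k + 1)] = (-k^2 - k + (k + 2)*(2*k + 1) + 1)/(k^2 + k - 1)^2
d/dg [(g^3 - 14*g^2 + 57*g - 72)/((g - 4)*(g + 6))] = (g^4 + 4*g^3 - 157*g^2 + 816*g - 1224)/(g^4 + 4*g^3 - 44*g^2 - 96*g + 576)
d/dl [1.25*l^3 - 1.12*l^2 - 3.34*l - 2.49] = 3.75*l^2 - 2.24*l - 3.34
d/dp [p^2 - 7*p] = 2*p - 7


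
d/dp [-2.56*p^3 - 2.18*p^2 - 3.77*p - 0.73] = -7.68*p^2 - 4.36*p - 3.77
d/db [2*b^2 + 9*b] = 4*b + 9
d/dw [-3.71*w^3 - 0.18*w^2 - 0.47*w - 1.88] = -11.13*w^2 - 0.36*w - 0.47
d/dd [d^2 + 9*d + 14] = 2*d + 9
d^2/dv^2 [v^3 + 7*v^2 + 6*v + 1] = 6*v + 14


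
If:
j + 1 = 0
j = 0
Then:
No Solution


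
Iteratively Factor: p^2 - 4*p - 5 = (p - 5)*(p + 1)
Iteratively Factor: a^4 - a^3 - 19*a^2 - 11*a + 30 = (a - 1)*(a^3 - 19*a - 30) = (a - 1)*(a + 2)*(a^2 - 2*a - 15) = (a - 5)*(a - 1)*(a + 2)*(a + 3)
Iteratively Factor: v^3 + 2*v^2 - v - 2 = (v - 1)*(v^2 + 3*v + 2) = (v - 1)*(v + 1)*(v + 2)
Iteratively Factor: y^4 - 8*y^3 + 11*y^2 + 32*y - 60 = (y - 3)*(y^3 - 5*y^2 - 4*y + 20) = (y - 3)*(y - 2)*(y^2 - 3*y - 10) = (y - 3)*(y - 2)*(y + 2)*(y - 5)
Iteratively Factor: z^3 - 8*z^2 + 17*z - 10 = (z - 1)*(z^2 - 7*z + 10) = (z - 2)*(z - 1)*(z - 5)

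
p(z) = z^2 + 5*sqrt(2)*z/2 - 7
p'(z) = 2*z + 5*sqrt(2)/2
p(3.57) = 18.37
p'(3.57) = 10.68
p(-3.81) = -5.95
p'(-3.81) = -4.08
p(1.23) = -1.14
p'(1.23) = 6.00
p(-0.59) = -8.74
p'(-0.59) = 2.36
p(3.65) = 19.23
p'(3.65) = 10.84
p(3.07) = 13.28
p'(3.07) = 9.68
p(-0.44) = -8.36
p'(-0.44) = 2.66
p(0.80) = -3.53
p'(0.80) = 5.14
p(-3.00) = -8.61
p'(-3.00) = -2.46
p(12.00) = 179.43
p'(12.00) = 27.54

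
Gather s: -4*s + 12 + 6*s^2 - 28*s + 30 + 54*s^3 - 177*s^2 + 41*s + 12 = 54*s^3 - 171*s^2 + 9*s + 54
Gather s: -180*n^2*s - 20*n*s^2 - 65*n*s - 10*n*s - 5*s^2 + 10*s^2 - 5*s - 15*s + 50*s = s^2*(5 - 20*n) + s*(-180*n^2 - 75*n + 30)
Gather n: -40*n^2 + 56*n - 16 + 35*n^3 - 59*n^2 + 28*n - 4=35*n^3 - 99*n^2 + 84*n - 20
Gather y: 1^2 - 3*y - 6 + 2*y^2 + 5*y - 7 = 2*y^2 + 2*y - 12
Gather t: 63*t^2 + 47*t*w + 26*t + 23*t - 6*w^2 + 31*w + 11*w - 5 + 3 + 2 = 63*t^2 + t*(47*w + 49) - 6*w^2 + 42*w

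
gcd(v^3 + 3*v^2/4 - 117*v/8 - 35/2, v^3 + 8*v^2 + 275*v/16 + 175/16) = v + 5/4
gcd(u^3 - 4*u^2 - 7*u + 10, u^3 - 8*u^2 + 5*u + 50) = u^2 - 3*u - 10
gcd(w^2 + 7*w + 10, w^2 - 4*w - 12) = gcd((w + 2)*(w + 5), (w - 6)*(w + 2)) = w + 2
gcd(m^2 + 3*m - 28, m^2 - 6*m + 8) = m - 4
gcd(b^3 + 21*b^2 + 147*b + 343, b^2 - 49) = b + 7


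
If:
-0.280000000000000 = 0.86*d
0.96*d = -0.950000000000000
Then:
No Solution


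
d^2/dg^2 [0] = 0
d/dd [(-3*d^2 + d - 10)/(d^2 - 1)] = (-d^2 + 26*d - 1)/(d^4 - 2*d^2 + 1)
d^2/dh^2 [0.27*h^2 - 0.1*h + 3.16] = 0.540000000000000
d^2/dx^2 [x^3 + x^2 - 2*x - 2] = 6*x + 2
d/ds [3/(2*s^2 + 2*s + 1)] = 6*(-2*s - 1)/(2*s^2 + 2*s + 1)^2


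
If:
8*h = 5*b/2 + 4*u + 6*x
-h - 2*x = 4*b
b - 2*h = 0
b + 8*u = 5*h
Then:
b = 0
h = 0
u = 0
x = 0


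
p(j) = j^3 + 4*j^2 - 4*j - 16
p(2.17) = 4.37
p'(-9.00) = 167.00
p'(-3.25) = 1.69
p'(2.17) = 27.49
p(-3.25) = 4.92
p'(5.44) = 128.30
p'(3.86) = 71.58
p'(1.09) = 8.28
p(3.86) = 85.67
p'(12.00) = 524.00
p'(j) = 3*j^2 + 8*j - 4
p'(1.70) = 18.27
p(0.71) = -16.47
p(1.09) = -14.31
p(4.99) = 187.89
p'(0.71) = 3.19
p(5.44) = 241.60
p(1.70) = -6.33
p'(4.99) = 110.62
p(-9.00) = -385.00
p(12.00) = 2240.00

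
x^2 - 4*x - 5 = (x - 5)*(x + 1)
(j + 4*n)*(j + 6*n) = j^2 + 10*j*n + 24*n^2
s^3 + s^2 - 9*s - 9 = (s - 3)*(s + 1)*(s + 3)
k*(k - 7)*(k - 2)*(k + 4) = k^4 - 5*k^3 - 22*k^2 + 56*k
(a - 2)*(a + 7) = a^2 + 5*a - 14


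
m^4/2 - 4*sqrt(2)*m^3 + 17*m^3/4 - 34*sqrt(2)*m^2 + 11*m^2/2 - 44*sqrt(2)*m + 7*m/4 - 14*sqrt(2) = (m/2 + 1/2)*(m + 1/2)*(m + 7)*(m - 8*sqrt(2))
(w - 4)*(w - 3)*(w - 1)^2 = w^4 - 9*w^3 + 27*w^2 - 31*w + 12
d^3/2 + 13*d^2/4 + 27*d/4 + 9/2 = (d/2 + 1)*(d + 3/2)*(d + 3)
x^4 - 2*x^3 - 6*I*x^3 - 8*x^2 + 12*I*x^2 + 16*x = x*(x - 2)*(x - 4*I)*(x - 2*I)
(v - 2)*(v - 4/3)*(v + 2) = v^3 - 4*v^2/3 - 4*v + 16/3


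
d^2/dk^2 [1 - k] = 0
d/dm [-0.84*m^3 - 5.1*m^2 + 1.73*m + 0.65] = -2.52*m^2 - 10.2*m + 1.73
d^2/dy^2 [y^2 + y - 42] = 2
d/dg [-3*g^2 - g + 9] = -6*g - 1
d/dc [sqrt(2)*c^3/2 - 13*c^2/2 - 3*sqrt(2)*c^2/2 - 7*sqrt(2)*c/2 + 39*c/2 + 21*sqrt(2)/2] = 3*sqrt(2)*c^2/2 - 13*c - 3*sqrt(2)*c - 7*sqrt(2)/2 + 39/2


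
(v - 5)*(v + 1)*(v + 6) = v^3 + 2*v^2 - 29*v - 30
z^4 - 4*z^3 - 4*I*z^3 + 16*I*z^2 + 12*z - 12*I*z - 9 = (z - 3)*(z - 1)*(z - 3*I)*(z - I)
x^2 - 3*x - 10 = (x - 5)*(x + 2)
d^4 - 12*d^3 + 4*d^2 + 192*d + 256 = (d - 8)^2*(d + 2)^2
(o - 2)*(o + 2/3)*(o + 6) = o^3 + 14*o^2/3 - 28*o/3 - 8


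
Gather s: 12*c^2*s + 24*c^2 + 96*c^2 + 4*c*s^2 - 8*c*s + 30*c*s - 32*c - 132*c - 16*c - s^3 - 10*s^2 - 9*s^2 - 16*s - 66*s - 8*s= 120*c^2 - 180*c - s^3 + s^2*(4*c - 19) + s*(12*c^2 + 22*c - 90)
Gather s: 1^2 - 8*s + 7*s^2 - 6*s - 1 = 7*s^2 - 14*s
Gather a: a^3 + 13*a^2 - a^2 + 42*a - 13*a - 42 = a^3 + 12*a^2 + 29*a - 42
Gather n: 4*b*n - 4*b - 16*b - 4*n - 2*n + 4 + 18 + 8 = -20*b + n*(4*b - 6) + 30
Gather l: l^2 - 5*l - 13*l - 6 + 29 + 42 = l^2 - 18*l + 65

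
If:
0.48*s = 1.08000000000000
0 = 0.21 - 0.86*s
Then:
No Solution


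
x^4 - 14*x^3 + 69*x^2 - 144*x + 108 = (x - 6)*(x - 3)^2*(x - 2)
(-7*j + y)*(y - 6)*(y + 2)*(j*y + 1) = -7*j^2*y^3 + 28*j^2*y^2 + 84*j^2*y + j*y^4 - 4*j*y^3 - 19*j*y^2 + 28*j*y + 84*j + y^3 - 4*y^2 - 12*y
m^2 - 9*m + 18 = (m - 6)*(m - 3)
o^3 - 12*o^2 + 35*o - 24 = (o - 8)*(o - 3)*(o - 1)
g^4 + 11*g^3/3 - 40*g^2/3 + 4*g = g*(g - 2)*(g - 1/3)*(g + 6)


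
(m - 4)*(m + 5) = m^2 + m - 20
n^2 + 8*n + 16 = (n + 4)^2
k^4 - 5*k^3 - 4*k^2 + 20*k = k*(k - 5)*(k - 2)*(k + 2)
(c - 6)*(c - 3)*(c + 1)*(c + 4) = c^4 - 4*c^3 - 23*c^2 + 54*c + 72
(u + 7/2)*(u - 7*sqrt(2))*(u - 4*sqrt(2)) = u^3 - 11*sqrt(2)*u^2 + 7*u^2/2 - 77*sqrt(2)*u/2 + 56*u + 196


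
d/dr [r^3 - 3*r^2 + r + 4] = 3*r^2 - 6*r + 1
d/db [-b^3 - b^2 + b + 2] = -3*b^2 - 2*b + 1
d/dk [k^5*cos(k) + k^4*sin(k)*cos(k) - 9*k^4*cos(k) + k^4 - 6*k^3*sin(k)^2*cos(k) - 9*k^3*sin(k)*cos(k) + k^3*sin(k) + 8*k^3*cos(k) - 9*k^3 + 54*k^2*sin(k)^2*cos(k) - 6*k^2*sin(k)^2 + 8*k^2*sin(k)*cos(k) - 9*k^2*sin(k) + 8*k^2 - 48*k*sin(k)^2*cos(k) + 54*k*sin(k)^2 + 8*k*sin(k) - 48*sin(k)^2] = -k^5*sin(k) + 9*k^4*sin(k) + 5*k^4*cos(k) + k^4*cos(2*k) - 13*k^3*sin(k)/2 + 2*k^3*sin(2*k) - 9*k^3*sin(3*k)/2 - 35*k^3*cos(k) - 9*k^3*cos(2*k) + 4*k^3 - 21*k^2*sin(k)/2 - 39*k^2*sin(2*k)/2 + 81*k^2*sin(3*k)/2 + 21*k^2*cos(k)/2 + 8*k^2*cos(2*k) + 9*k^2*cos(3*k)/2 - 27*k^2 - 6*k*sin(k) + 62*k*sin(2*k) - 36*k*sin(3*k) + 35*k*cos(k) + 6*k*cos(2*k) - 27*k*cos(3*k) + 10*k + 8*sin(k) - 48*sin(2*k) - 12*cos(k) - 27*cos(2*k) + 12*cos(3*k) + 27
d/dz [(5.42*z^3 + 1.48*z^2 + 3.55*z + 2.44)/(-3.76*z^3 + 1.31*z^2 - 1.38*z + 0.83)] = (7.105427357601e-15*z^5 + 12.665*z^4 + 11.7368*z^3 + 34.3261*z^2 - 3.936*z + 6.3137)/(14.1376*z^6 - 9.8512*z^5 + 12.0937*z^4 - 9.8572*z^3 + 4.079*z^2 - 2.2908*z + 0.6889)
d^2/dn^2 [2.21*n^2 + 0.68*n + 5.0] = 4.42000000000000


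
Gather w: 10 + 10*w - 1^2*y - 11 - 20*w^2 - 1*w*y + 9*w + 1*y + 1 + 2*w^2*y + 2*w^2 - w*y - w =w^2*(2*y - 18) + w*(18 - 2*y)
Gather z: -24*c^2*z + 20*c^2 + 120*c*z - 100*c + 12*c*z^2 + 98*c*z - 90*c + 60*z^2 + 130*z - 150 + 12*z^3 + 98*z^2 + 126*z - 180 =20*c^2 - 190*c + 12*z^3 + z^2*(12*c + 158) + z*(-24*c^2 + 218*c + 256) - 330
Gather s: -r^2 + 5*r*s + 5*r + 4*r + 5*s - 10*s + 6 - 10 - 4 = -r^2 + 9*r + s*(5*r - 5) - 8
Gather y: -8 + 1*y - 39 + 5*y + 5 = 6*y - 42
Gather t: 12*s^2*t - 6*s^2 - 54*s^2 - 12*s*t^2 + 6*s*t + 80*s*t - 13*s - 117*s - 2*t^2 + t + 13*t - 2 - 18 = -60*s^2 - 130*s + t^2*(-12*s - 2) + t*(12*s^2 + 86*s + 14) - 20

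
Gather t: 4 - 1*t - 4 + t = 0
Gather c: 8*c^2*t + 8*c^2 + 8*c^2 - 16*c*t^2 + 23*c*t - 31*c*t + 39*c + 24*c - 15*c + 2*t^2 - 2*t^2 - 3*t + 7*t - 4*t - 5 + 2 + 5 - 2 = c^2*(8*t + 16) + c*(-16*t^2 - 8*t + 48)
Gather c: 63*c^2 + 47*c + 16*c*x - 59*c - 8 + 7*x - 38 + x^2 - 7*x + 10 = 63*c^2 + c*(16*x - 12) + x^2 - 36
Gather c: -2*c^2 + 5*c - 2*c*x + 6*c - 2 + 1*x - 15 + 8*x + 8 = -2*c^2 + c*(11 - 2*x) + 9*x - 9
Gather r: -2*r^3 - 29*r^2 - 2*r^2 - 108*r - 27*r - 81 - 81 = -2*r^3 - 31*r^2 - 135*r - 162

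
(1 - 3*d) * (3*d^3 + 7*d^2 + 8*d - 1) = -9*d^4 - 18*d^3 - 17*d^2 + 11*d - 1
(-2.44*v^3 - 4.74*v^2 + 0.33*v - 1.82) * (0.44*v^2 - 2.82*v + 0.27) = -1.0736*v^5 + 4.7952*v^4 + 12.8532*v^3 - 3.0112*v^2 + 5.2215*v - 0.4914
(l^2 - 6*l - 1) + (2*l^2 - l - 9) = 3*l^2 - 7*l - 10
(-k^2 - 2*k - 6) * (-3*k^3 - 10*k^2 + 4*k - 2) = 3*k^5 + 16*k^4 + 34*k^3 + 54*k^2 - 20*k + 12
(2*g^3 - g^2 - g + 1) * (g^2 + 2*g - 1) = 2*g^5 + 3*g^4 - 5*g^3 + 3*g - 1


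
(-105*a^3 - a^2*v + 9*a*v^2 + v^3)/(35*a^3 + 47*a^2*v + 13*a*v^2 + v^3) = (-3*a + v)/(a + v)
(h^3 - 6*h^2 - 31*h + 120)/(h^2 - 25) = (h^2 - 11*h + 24)/(h - 5)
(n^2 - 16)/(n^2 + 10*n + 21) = (n^2 - 16)/(n^2 + 10*n + 21)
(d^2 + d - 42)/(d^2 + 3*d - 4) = (d^2 + d - 42)/(d^2 + 3*d - 4)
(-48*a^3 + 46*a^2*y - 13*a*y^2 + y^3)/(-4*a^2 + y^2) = (24*a^2 - 11*a*y + y^2)/(2*a + y)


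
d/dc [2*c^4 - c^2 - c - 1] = 8*c^3 - 2*c - 1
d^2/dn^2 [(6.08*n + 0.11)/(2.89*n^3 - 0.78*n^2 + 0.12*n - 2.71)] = (304.684608*n^5 - 71.208444*n^4 - 0.786335999999991*n^3 + 572.045856*n^2 - 72.004146*n + 3.492564)/(24.137569*n^9 - 19.543914*n^8 + 8.281584*n^7 - 70.000149*n^6 + 36.997164*n^5 - 10.618956*n^4 + 65.197011*n^3 - 17.302266*n^2 + 2.643876*n - 19.902511)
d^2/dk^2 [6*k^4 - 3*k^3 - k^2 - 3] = 72*k^2 - 18*k - 2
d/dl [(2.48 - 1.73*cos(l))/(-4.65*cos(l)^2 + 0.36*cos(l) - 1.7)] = (8.0445*cos(l)^2 - 23.064*cos(l) - 2.0482)*sin(l)/(21.6225*cos(l)^4 - 3.348*cos(l)^3 + 15.9396*cos(l)^2 - 1.224*cos(l) + 2.89)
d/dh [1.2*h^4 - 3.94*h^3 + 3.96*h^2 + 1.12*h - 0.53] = 4.8*h^3 - 11.82*h^2 + 7.92*h + 1.12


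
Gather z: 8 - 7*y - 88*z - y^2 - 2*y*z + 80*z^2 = -y^2 - 7*y + 80*z^2 + z*(-2*y - 88) + 8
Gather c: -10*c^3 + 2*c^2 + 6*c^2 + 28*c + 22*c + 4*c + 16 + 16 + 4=-10*c^3 + 8*c^2 + 54*c + 36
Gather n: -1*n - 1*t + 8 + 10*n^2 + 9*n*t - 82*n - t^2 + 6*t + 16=10*n^2 + n*(9*t - 83) - t^2 + 5*t + 24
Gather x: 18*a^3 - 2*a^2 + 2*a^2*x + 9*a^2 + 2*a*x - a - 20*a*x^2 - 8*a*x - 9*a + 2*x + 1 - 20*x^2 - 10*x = 18*a^3 + 7*a^2 - 10*a + x^2*(-20*a - 20) + x*(2*a^2 - 6*a - 8) + 1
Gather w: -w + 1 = 1 - w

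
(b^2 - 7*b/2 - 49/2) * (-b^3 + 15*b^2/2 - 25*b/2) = -b^5 + 11*b^4 - 57*b^3/4 - 140*b^2 + 1225*b/4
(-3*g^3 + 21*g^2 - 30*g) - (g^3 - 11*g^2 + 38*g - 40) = -4*g^3 + 32*g^2 - 68*g + 40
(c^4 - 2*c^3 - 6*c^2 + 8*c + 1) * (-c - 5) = -c^5 - 3*c^4 + 16*c^3 + 22*c^2 - 41*c - 5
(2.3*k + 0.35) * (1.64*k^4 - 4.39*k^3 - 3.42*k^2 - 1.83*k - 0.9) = 3.772*k^5 - 9.523*k^4 - 9.4025*k^3 - 5.406*k^2 - 2.7105*k - 0.315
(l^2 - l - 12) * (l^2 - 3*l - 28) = l^4 - 4*l^3 - 37*l^2 + 64*l + 336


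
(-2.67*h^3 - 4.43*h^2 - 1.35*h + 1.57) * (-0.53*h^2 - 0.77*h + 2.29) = 1.4151*h^5 + 4.4038*h^4 - 1.9877*h^3 - 9.9373*h^2 - 4.3004*h + 3.5953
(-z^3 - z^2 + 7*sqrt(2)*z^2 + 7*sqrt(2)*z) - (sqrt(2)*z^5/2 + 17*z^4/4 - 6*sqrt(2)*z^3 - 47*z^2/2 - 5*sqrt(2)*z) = -sqrt(2)*z^5/2 - 17*z^4/4 - z^3 + 6*sqrt(2)*z^3 + 7*sqrt(2)*z^2 + 45*z^2/2 + 12*sqrt(2)*z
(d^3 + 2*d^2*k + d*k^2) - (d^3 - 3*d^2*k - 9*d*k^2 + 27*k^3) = 5*d^2*k + 10*d*k^2 - 27*k^3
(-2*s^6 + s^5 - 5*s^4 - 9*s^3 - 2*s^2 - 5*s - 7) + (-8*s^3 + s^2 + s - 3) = -2*s^6 + s^5 - 5*s^4 - 17*s^3 - s^2 - 4*s - 10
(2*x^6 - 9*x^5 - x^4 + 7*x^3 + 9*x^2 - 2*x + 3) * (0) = 0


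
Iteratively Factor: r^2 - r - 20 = (r + 4)*(r - 5)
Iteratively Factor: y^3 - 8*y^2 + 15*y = (y - 3)*(y^2 - 5*y) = y*(y - 3)*(y - 5)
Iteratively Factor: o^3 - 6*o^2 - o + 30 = (o + 2)*(o^2 - 8*o + 15) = (o - 3)*(o + 2)*(o - 5)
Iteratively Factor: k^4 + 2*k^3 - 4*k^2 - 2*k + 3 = (k - 1)*(k^3 + 3*k^2 - k - 3) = (k - 1)^2*(k^2 + 4*k + 3) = (k - 1)^2*(k + 3)*(k + 1)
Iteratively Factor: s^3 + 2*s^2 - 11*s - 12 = (s + 4)*(s^2 - 2*s - 3) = (s + 1)*(s + 4)*(s - 3)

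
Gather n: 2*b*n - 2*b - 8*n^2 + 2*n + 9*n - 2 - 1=-2*b - 8*n^2 + n*(2*b + 11) - 3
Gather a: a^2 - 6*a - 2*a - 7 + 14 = a^2 - 8*a + 7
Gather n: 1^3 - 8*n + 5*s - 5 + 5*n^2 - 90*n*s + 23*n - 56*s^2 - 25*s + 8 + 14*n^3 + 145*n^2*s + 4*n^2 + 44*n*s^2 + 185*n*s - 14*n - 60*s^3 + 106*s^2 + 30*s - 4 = 14*n^3 + n^2*(145*s + 9) + n*(44*s^2 + 95*s + 1) - 60*s^3 + 50*s^2 + 10*s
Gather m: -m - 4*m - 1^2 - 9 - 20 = -5*m - 30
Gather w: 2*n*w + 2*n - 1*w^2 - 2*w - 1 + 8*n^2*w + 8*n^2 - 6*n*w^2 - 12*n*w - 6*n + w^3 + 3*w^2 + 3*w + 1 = 8*n^2 - 4*n + w^3 + w^2*(2 - 6*n) + w*(8*n^2 - 10*n + 1)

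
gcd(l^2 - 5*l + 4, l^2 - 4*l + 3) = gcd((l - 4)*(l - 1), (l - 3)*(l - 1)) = l - 1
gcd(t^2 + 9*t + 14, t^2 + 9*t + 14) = t^2 + 9*t + 14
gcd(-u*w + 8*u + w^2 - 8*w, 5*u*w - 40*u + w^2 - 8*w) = w - 8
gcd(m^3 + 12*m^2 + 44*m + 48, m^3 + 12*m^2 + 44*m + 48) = m^3 + 12*m^2 + 44*m + 48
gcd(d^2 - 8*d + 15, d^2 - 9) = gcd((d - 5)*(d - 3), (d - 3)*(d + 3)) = d - 3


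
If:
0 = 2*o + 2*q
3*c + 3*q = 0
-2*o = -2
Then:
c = 1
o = 1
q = -1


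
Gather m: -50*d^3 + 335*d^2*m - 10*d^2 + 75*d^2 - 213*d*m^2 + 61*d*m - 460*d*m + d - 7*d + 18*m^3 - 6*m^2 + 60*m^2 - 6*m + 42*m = -50*d^3 + 65*d^2 - 6*d + 18*m^3 + m^2*(54 - 213*d) + m*(335*d^2 - 399*d + 36)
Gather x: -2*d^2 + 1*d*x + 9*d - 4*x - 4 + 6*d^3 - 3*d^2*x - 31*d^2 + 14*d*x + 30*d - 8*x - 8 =6*d^3 - 33*d^2 + 39*d + x*(-3*d^2 + 15*d - 12) - 12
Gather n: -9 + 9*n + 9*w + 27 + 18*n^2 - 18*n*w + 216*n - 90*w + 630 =18*n^2 + n*(225 - 18*w) - 81*w + 648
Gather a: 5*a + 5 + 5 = 5*a + 10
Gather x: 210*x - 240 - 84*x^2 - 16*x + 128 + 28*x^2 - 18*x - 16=-56*x^2 + 176*x - 128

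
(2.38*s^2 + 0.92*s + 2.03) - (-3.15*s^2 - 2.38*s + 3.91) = 5.53*s^2 + 3.3*s - 1.88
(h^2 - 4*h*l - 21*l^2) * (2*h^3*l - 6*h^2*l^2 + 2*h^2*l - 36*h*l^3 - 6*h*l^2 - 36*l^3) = 2*h^5*l - 14*h^4*l^2 + 2*h^4*l - 54*h^3*l^3 - 14*h^3*l^2 + 270*h^2*l^4 - 54*h^2*l^3 + 756*h*l^5 + 270*h*l^4 + 756*l^5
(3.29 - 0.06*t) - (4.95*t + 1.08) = 2.21 - 5.01*t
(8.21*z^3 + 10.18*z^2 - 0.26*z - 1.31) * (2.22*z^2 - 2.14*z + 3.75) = 18.2262*z^5 + 5.0302*z^4 + 8.4251*z^3 + 35.8232*z^2 + 1.8284*z - 4.9125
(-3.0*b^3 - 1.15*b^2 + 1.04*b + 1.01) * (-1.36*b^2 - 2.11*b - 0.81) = 4.08*b^5 + 7.894*b^4 + 3.4421*b^3 - 2.6365*b^2 - 2.9735*b - 0.8181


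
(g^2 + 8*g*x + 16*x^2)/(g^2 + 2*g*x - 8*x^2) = (-g - 4*x)/(-g + 2*x)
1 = 1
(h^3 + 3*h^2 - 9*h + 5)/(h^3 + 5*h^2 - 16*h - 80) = (h^2 - 2*h + 1)/(h^2 - 16)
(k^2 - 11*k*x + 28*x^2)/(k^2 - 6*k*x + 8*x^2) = (-k + 7*x)/(-k + 2*x)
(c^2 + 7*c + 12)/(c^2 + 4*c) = (c + 3)/c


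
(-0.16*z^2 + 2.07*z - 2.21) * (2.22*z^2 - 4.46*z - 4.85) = -0.3552*z^4 + 5.309*z^3 - 13.3624*z^2 - 0.182899999999998*z + 10.7185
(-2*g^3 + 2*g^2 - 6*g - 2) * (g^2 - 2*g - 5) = -2*g^5 + 6*g^4 + 34*g + 10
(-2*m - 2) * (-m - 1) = 2*m^2 + 4*m + 2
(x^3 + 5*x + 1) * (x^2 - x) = x^5 - x^4 + 5*x^3 - 4*x^2 - x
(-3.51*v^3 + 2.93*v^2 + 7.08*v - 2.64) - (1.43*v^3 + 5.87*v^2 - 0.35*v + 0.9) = -4.94*v^3 - 2.94*v^2 + 7.43*v - 3.54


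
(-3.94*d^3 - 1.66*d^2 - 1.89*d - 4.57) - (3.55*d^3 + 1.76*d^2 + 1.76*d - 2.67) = -7.49*d^3 - 3.42*d^2 - 3.65*d - 1.9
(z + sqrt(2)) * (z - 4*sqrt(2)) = z^2 - 3*sqrt(2)*z - 8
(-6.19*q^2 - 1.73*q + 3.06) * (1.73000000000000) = -10.7087*q^2 - 2.9929*q + 5.2938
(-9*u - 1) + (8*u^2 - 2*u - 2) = 8*u^2 - 11*u - 3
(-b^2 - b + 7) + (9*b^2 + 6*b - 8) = 8*b^2 + 5*b - 1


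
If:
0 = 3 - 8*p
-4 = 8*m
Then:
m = -1/2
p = 3/8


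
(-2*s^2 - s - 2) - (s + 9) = -2*s^2 - 2*s - 11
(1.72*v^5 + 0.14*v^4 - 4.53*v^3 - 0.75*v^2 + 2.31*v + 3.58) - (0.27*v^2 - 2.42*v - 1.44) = 1.72*v^5 + 0.14*v^4 - 4.53*v^3 - 1.02*v^2 + 4.73*v + 5.02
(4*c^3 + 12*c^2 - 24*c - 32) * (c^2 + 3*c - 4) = 4*c^5 + 24*c^4 - 4*c^3 - 152*c^2 + 128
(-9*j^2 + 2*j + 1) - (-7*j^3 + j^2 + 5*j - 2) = 7*j^3 - 10*j^2 - 3*j + 3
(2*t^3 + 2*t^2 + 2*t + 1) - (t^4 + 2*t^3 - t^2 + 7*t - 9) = -t^4 + 3*t^2 - 5*t + 10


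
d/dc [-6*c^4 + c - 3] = 1 - 24*c^3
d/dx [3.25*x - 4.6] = 3.25000000000000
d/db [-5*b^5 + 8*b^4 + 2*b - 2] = -25*b^4 + 32*b^3 + 2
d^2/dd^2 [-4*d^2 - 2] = -8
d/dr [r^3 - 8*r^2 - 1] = r*(3*r - 16)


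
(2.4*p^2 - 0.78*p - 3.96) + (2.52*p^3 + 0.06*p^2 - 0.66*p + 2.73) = 2.52*p^3 + 2.46*p^2 - 1.44*p - 1.23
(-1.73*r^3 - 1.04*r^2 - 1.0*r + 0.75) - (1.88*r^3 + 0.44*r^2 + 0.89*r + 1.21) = -3.61*r^3 - 1.48*r^2 - 1.89*r - 0.46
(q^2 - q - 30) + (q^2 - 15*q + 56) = 2*q^2 - 16*q + 26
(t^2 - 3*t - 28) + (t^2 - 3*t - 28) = 2*t^2 - 6*t - 56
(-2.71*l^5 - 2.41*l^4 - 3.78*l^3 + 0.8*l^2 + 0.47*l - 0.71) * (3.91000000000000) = -10.5961*l^5 - 9.4231*l^4 - 14.7798*l^3 + 3.128*l^2 + 1.8377*l - 2.7761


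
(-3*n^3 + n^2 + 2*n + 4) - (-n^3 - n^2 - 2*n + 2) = -2*n^3 + 2*n^2 + 4*n + 2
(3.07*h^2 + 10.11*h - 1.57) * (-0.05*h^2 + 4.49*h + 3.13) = -0.1535*h^4 + 13.2788*h^3 + 55.0815*h^2 + 24.595*h - 4.9141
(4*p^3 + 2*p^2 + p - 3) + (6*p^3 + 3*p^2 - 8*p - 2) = 10*p^3 + 5*p^2 - 7*p - 5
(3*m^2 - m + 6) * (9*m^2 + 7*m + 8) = 27*m^4 + 12*m^3 + 71*m^2 + 34*m + 48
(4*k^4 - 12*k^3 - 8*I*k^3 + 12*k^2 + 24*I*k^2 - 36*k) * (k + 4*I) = 4*k^5 - 12*k^4 + 8*I*k^4 + 44*k^3 - 24*I*k^3 - 132*k^2 + 48*I*k^2 - 144*I*k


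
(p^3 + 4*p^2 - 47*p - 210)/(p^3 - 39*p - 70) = (p + 6)/(p + 2)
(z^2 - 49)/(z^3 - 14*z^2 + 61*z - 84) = (z + 7)/(z^2 - 7*z + 12)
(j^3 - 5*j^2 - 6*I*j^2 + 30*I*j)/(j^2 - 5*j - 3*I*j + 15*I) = j*(j - 6*I)/(j - 3*I)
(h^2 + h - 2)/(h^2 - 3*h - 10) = (h - 1)/(h - 5)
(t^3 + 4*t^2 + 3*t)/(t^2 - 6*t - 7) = t*(t + 3)/(t - 7)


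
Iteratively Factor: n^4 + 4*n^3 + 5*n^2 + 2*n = (n + 1)*(n^3 + 3*n^2 + 2*n) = n*(n + 1)*(n^2 + 3*n + 2) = n*(n + 1)*(n + 2)*(n + 1)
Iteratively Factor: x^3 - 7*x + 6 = (x - 1)*(x^2 + x - 6) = (x - 2)*(x - 1)*(x + 3)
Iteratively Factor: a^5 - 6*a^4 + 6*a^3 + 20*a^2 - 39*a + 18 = (a - 1)*(a^4 - 5*a^3 + a^2 + 21*a - 18) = (a - 1)^2*(a^3 - 4*a^2 - 3*a + 18) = (a - 1)^2*(a + 2)*(a^2 - 6*a + 9) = (a - 3)*(a - 1)^2*(a + 2)*(a - 3)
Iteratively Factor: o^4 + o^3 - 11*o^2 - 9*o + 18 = (o + 2)*(o^3 - o^2 - 9*o + 9) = (o - 3)*(o + 2)*(o^2 + 2*o - 3) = (o - 3)*(o + 2)*(o + 3)*(o - 1)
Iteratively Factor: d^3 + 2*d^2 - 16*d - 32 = (d + 2)*(d^2 - 16) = (d - 4)*(d + 2)*(d + 4)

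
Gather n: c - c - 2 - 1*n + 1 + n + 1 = 0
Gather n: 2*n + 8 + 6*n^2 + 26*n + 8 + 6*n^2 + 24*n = 12*n^2 + 52*n + 16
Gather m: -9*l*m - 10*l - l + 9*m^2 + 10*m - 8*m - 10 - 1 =-11*l + 9*m^2 + m*(2 - 9*l) - 11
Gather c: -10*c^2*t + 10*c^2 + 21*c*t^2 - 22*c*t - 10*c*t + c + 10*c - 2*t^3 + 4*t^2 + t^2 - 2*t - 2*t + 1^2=c^2*(10 - 10*t) + c*(21*t^2 - 32*t + 11) - 2*t^3 + 5*t^2 - 4*t + 1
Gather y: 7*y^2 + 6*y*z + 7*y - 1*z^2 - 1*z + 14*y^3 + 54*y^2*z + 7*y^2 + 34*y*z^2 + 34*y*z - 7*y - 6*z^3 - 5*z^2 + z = 14*y^3 + y^2*(54*z + 14) + y*(34*z^2 + 40*z) - 6*z^3 - 6*z^2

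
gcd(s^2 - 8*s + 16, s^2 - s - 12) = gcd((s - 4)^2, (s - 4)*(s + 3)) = s - 4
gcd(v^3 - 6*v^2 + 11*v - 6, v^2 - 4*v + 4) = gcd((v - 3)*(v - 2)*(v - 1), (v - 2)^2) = v - 2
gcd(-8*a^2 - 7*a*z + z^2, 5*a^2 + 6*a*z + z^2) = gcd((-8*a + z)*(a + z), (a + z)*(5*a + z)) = a + z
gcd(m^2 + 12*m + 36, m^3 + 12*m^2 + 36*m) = m^2 + 12*m + 36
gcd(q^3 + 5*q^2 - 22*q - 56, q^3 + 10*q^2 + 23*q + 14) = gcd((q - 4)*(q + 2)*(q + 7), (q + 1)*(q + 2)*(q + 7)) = q^2 + 9*q + 14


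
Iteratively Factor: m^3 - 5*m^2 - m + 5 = (m + 1)*(m^2 - 6*m + 5) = (m - 5)*(m + 1)*(m - 1)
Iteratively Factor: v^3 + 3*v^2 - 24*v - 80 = (v - 5)*(v^2 + 8*v + 16) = (v - 5)*(v + 4)*(v + 4)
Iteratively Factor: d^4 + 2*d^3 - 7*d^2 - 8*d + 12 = (d - 1)*(d^3 + 3*d^2 - 4*d - 12) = (d - 1)*(d + 2)*(d^2 + d - 6) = (d - 1)*(d + 2)*(d + 3)*(d - 2)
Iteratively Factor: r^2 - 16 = (r - 4)*(r + 4)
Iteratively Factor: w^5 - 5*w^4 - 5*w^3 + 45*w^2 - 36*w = (w + 3)*(w^4 - 8*w^3 + 19*w^2 - 12*w) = (w - 4)*(w + 3)*(w^3 - 4*w^2 + 3*w) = (w - 4)*(w - 1)*(w + 3)*(w^2 - 3*w) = w*(w - 4)*(w - 1)*(w + 3)*(w - 3)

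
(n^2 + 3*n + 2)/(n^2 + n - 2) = (n + 1)/(n - 1)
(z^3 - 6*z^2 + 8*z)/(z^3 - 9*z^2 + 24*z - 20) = z*(z - 4)/(z^2 - 7*z + 10)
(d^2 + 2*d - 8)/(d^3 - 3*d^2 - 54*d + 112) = (d + 4)/(d^2 - d - 56)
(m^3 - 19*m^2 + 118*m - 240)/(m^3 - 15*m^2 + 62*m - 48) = (m - 5)/(m - 1)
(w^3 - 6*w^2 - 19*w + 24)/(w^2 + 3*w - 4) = (w^2 - 5*w - 24)/(w + 4)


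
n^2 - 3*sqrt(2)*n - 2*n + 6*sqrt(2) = (n - 2)*(n - 3*sqrt(2))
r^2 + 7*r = r*(r + 7)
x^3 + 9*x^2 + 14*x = x*(x + 2)*(x + 7)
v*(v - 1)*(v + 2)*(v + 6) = v^4 + 7*v^3 + 4*v^2 - 12*v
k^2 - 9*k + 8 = (k - 8)*(k - 1)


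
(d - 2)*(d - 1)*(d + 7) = d^3 + 4*d^2 - 19*d + 14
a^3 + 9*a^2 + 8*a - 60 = (a - 2)*(a + 5)*(a + 6)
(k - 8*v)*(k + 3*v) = k^2 - 5*k*v - 24*v^2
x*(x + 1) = x^2 + x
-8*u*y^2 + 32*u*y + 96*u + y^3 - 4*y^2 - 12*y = (-8*u + y)*(y - 6)*(y + 2)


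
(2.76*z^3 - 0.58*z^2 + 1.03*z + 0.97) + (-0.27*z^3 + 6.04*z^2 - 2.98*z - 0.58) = 2.49*z^3 + 5.46*z^2 - 1.95*z + 0.39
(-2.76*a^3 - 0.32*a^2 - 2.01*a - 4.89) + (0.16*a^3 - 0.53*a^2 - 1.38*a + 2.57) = -2.6*a^3 - 0.85*a^2 - 3.39*a - 2.32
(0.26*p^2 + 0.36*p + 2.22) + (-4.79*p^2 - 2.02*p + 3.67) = -4.53*p^2 - 1.66*p + 5.89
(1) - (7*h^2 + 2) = -7*h^2 - 1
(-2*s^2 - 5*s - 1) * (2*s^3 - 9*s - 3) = -4*s^5 - 10*s^4 + 16*s^3 + 51*s^2 + 24*s + 3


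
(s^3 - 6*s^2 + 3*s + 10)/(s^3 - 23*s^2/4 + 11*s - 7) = 4*(s^2 - 4*s - 5)/(4*s^2 - 15*s + 14)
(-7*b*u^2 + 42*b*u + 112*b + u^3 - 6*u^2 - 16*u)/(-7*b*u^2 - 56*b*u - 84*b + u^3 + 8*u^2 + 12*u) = (u - 8)/(u + 6)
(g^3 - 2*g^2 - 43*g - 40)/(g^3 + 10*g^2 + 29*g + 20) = (g - 8)/(g + 4)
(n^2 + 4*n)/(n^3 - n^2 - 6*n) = (n + 4)/(n^2 - n - 6)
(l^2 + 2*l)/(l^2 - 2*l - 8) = l/(l - 4)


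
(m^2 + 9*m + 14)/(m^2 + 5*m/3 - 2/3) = 3*(m + 7)/(3*m - 1)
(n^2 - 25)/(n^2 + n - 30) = (n + 5)/(n + 6)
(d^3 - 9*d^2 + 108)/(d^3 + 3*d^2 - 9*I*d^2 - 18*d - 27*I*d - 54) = (d^2 - 12*d + 36)/(d^2 - 9*I*d - 18)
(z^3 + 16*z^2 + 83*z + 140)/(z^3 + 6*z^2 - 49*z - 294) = (z^2 + 9*z + 20)/(z^2 - z - 42)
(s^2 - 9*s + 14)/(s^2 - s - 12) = (-s^2 + 9*s - 14)/(-s^2 + s + 12)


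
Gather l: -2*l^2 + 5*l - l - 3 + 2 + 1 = -2*l^2 + 4*l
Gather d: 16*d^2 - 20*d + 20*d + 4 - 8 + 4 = 16*d^2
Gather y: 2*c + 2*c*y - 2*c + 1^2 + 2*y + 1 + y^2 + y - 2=y^2 + y*(2*c + 3)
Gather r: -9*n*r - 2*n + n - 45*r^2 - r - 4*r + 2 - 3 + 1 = -n - 45*r^2 + r*(-9*n - 5)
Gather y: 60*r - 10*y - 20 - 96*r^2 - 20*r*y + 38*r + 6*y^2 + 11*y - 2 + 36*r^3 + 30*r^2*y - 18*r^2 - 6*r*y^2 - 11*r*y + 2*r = 36*r^3 - 114*r^2 + 100*r + y^2*(6 - 6*r) + y*(30*r^2 - 31*r + 1) - 22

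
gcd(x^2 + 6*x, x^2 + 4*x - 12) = x + 6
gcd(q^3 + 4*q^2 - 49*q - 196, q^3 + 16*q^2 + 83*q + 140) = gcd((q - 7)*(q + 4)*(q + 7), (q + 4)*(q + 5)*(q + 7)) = q^2 + 11*q + 28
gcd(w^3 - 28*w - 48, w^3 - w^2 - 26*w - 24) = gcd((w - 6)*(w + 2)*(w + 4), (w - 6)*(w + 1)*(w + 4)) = w^2 - 2*w - 24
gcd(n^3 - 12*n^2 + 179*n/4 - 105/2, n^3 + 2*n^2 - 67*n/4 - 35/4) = n - 7/2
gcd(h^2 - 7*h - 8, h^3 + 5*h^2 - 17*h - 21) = h + 1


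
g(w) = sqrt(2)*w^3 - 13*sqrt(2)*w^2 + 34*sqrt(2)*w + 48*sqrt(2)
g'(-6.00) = 421.44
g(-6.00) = -1187.94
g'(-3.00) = 196.58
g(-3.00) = -280.01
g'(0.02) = 47.35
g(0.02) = 68.84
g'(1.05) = 14.15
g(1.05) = 99.74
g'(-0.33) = 60.68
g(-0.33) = 49.96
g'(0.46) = 32.07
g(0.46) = 86.25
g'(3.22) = -26.33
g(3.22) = 79.30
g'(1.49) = 2.72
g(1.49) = 103.39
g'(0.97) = 16.41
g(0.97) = 98.52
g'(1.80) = -4.36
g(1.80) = 103.11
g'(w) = 3*sqrt(2)*w^2 - 26*sqrt(2)*w + 34*sqrt(2)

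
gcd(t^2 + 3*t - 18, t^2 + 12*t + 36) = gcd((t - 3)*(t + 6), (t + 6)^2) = t + 6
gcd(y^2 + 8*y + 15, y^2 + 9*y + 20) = y + 5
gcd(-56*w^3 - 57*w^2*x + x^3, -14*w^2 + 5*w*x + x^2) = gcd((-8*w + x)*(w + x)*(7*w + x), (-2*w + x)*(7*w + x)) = 7*w + x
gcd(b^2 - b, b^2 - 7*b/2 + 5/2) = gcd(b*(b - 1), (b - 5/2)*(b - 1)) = b - 1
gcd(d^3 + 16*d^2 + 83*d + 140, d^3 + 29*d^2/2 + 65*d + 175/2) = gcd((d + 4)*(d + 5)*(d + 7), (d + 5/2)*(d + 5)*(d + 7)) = d^2 + 12*d + 35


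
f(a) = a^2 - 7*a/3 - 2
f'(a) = 2*a - 7/3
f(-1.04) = 1.51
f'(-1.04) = -4.41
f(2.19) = -2.31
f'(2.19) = 2.05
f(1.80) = -2.96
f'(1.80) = 1.27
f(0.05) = -2.11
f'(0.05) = -2.23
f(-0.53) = -0.48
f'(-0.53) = -3.39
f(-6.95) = 62.52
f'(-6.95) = -16.23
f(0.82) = -3.24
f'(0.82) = -0.69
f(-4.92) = 33.69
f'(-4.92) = -12.17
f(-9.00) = 100.00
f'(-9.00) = -20.33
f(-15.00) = 258.00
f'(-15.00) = -32.33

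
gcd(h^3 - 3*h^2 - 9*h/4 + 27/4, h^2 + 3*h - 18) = h - 3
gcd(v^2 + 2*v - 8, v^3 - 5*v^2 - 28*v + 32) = v + 4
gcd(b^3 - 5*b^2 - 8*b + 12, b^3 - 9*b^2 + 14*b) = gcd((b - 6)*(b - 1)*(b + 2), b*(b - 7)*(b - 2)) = 1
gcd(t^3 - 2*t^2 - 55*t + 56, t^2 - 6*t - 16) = t - 8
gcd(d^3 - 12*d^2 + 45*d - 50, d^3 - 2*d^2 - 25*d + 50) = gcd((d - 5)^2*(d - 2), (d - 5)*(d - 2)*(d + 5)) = d^2 - 7*d + 10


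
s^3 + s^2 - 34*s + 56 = (s - 4)*(s - 2)*(s + 7)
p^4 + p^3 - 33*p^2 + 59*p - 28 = (p - 4)*(p - 1)^2*(p + 7)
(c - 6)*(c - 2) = c^2 - 8*c + 12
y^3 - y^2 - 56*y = y*(y - 8)*(y + 7)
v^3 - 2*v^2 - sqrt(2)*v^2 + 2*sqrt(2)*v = v*(v - 2)*(v - sqrt(2))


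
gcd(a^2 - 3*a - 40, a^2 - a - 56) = a - 8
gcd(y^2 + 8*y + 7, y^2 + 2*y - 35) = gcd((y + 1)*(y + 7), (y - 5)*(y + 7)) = y + 7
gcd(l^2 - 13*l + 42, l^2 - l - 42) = l - 7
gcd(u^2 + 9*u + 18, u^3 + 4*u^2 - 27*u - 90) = u^2 + 9*u + 18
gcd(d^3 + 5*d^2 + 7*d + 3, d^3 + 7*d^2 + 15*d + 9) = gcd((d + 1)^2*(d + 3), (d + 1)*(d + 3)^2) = d^2 + 4*d + 3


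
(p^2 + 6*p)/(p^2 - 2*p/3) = 3*(p + 6)/(3*p - 2)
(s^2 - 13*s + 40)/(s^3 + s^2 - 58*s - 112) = (s - 5)/(s^2 + 9*s + 14)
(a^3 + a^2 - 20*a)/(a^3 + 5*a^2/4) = 4*(a^2 + a - 20)/(a*(4*a + 5))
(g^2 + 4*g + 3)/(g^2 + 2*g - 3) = (g + 1)/(g - 1)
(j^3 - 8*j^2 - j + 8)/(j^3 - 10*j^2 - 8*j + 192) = (j^2 - 1)/(j^2 - 2*j - 24)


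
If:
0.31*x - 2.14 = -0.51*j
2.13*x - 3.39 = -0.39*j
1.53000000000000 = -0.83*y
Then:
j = 3.63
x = 0.93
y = -1.84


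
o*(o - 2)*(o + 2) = o^3 - 4*o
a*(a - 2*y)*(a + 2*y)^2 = a^4 + 2*a^3*y - 4*a^2*y^2 - 8*a*y^3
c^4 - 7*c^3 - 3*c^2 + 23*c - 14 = (c - 7)*(c - 1)^2*(c + 2)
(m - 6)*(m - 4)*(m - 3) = m^3 - 13*m^2 + 54*m - 72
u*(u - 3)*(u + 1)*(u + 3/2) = u^4 - u^3/2 - 6*u^2 - 9*u/2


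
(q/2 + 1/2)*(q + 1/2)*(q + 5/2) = q^3/2 + 2*q^2 + 17*q/8 + 5/8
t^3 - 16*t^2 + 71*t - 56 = (t - 8)*(t - 7)*(t - 1)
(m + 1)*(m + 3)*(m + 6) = m^3 + 10*m^2 + 27*m + 18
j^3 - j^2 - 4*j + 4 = (j - 2)*(j - 1)*(j + 2)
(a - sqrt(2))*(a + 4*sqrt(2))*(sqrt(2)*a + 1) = sqrt(2)*a^3 + 7*a^2 - 5*sqrt(2)*a - 8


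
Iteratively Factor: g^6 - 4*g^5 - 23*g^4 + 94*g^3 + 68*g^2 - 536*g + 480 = (g - 2)*(g^5 - 2*g^4 - 27*g^3 + 40*g^2 + 148*g - 240) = (g - 2)*(g + 3)*(g^4 - 5*g^3 - 12*g^2 + 76*g - 80) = (g - 5)*(g - 2)*(g + 3)*(g^3 - 12*g + 16) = (g - 5)*(g - 2)^2*(g + 3)*(g^2 + 2*g - 8) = (g - 5)*(g - 2)^2*(g + 3)*(g + 4)*(g - 2)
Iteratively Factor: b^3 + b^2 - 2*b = (b - 1)*(b^2 + 2*b) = (b - 1)*(b + 2)*(b)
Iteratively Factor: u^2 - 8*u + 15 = (u - 3)*(u - 5)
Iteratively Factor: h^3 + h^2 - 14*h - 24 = (h + 2)*(h^2 - h - 12) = (h + 2)*(h + 3)*(h - 4)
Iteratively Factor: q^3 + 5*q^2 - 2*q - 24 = (q + 4)*(q^2 + q - 6) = (q - 2)*(q + 4)*(q + 3)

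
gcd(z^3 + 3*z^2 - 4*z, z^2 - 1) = z - 1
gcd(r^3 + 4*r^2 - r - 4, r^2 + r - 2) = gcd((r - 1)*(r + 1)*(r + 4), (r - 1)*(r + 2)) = r - 1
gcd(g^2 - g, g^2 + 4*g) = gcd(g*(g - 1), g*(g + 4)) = g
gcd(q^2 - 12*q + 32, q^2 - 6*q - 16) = q - 8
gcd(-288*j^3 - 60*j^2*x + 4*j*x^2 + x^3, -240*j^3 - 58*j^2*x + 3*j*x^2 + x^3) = -48*j^2 - 2*j*x + x^2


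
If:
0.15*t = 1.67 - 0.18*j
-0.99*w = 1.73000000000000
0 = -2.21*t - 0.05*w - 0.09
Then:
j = 9.28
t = -0.00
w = -1.75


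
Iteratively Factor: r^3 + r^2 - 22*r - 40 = (r + 4)*(r^2 - 3*r - 10) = (r - 5)*(r + 4)*(r + 2)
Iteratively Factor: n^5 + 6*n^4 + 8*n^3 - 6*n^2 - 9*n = (n + 1)*(n^4 + 5*n^3 + 3*n^2 - 9*n) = (n + 1)*(n + 3)*(n^3 + 2*n^2 - 3*n) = n*(n + 1)*(n + 3)*(n^2 + 2*n - 3) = n*(n - 1)*(n + 1)*(n + 3)*(n + 3)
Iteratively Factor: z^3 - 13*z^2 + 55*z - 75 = (z - 5)*(z^2 - 8*z + 15) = (z - 5)*(z - 3)*(z - 5)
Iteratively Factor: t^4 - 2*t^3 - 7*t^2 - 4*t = (t + 1)*(t^3 - 3*t^2 - 4*t) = (t + 1)^2*(t^2 - 4*t) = t*(t + 1)^2*(t - 4)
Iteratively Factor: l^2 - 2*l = (l - 2)*(l)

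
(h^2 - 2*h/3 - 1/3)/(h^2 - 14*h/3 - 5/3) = (h - 1)/(h - 5)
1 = 1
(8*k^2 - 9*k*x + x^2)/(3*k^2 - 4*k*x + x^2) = (-8*k + x)/(-3*k + x)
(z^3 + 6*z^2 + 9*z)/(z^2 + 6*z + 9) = z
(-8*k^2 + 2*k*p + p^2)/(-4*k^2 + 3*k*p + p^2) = (-2*k + p)/(-k + p)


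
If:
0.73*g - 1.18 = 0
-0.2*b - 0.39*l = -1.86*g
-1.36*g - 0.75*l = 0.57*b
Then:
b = -43.05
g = 1.62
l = 29.78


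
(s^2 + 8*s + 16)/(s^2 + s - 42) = (s^2 + 8*s + 16)/(s^2 + s - 42)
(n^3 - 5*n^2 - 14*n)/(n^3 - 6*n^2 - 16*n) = (n - 7)/(n - 8)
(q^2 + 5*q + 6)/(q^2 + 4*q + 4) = (q + 3)/(q + 2)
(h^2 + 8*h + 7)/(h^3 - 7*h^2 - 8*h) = (h + 7)/(h*(h - 8))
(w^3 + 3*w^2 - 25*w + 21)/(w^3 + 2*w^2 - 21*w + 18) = (w + 7)/(w + 6)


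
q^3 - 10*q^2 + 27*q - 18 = (q - 6)*(q - 3)*(q - 1)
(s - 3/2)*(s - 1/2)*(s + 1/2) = s^3 - 3*s^2/2 - s/4 + 3/8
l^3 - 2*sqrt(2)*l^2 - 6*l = l*(l - 3*sqrt(2))*(l + sqrt(2))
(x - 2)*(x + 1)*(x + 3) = x^3 + 2*x^2 - 5*x - 6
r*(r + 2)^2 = r^3 + 4*r^2 + 4*r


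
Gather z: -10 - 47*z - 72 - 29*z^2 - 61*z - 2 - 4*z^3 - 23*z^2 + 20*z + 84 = -4*z^3 - 52*z^2 - 88*z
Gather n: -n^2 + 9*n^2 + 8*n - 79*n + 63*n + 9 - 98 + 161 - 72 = 8*n^2 - 8*n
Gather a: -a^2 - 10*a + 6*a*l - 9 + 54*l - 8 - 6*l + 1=-a^2 + a*(6*l - 10) + 48*l - 16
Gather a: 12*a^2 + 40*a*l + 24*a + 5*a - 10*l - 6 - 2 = 12*a^2 + a*(40*l + 29) - 10*l - 8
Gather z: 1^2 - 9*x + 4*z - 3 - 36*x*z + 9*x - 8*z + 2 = z*(-36*x - 4)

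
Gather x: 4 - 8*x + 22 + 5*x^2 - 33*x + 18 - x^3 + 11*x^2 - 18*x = -x^3 + 16*x^2 - 59*x + 44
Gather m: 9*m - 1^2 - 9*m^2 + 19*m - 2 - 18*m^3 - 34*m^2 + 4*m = -18*m^3 - 43*m^2 + 32*m - 3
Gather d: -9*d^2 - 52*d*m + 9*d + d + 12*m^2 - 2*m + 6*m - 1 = -9*d^2 + d*(10 - 52*m) + 12*m^2 + 4*m - 1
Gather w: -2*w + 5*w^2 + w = 5*w^2 - w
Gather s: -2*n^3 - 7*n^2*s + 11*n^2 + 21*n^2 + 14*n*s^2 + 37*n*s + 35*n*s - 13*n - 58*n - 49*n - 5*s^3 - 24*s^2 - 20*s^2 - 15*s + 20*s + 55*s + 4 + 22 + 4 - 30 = -2*n^3 + 32*n^2 - 120*n - 5*s^3 + s^2*(14*n - 44) + s*(-7*n^2 + 72*n + 60)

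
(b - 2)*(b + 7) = b^2 + 5*b - 14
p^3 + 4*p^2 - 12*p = p*(p - 2)*(p + 6)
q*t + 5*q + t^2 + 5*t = (q + t)*(t + 5)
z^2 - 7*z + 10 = (z - 5)*(z - 2)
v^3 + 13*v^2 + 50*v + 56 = (v + 2)*(v + 4)*(v + 7)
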